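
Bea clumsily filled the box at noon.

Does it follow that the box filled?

'Bea filled the box' is the causative; it entails the inchoative 'the box filled'.

yes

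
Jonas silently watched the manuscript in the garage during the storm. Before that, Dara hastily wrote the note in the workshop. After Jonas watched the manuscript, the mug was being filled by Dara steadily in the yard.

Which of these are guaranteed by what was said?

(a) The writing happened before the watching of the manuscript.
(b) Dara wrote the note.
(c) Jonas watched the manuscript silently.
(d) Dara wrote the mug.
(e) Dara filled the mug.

(a) Entailed — the narrative places the writing before the watching.
(b) Entailed — this follows by dropping conjuncts from the writing event's description.
(c) Entailed — the original entails any weakening of itself; this just drops 'during the storm', 'in the garage'.
(d) Not entailed — Dara wrote the note, not the mug; the mug belongs to the filling event.
(e) Not entailed — 'was filling' is progressive on an accomplishment; it does not entail the completed 'filled'.

(a), (b), (c)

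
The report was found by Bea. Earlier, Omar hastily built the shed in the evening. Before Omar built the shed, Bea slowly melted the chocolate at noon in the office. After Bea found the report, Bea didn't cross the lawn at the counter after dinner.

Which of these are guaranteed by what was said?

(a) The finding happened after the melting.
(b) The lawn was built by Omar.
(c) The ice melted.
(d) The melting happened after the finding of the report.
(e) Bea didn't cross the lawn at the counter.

(a) Entailed — the narrative places the melting before the finding.
(b) Not entailed — Omar built the shed, not the lawn; the lawn belongs to the crossing event.
(c) Not entailed — the chocolate is what melted, not the ice.
(d) Not entailed — the narrative places the melting before the finding, not after.
(e) Not entailed — dropping 'after dinner' under negation is not valid — the original leaves open that Bea crossed the lawn some other way.

(a)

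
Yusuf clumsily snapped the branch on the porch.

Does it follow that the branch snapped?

yes

'Yusuf snapped the branch' is the causative; it entails the inchoative 'the branch snapped'.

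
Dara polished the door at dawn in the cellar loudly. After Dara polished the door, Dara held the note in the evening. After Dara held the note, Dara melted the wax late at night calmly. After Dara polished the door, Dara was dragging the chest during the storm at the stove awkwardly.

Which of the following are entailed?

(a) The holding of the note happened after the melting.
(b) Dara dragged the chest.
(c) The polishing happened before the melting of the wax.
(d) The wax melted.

(a) Not entailed — the narrative places the holding before the melting, not after.
(b) Entailed — 'drag' is an activity; 'was dragging' entails that some dragging happened, so 'dragged' holds.
(c) Entailed — the narrative places the polishing before the melting.
(d) Entailed — 'Dara melted the wax' is causative; it entails the inchoative 'the wax melted'.

(b), (c), (d)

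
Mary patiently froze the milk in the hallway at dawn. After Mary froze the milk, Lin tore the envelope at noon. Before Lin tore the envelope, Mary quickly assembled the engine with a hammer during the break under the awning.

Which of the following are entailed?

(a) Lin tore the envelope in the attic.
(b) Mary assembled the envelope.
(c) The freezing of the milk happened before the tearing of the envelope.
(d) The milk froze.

(c), (d)

(a) Not entailed — 'in the attic' adds information not in the original event.
(b) Not entailed — Mary assembled the engine, not the envelope; the envelope belongs to the tearing event.
(c) Entailed — the narrative places the freezing before the tearing.
(d) Entailed — 'Mary froze the milk' is causative; it entails the inchoative 'the milk froze'.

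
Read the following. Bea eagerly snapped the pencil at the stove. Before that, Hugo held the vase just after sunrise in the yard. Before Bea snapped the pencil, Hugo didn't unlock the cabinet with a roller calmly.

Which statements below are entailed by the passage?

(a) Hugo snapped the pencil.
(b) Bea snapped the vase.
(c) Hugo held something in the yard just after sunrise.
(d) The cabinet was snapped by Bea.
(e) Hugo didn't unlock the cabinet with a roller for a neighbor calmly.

(a) Not entailed — the passage has Bea snapping the pencil, not Hugo.
(b) Not entailed — Bea snapped the pencil, not the vase; the vase belongs to the holding event.
(c) Entailed — generalizing the patient leaves a sub-description the original still satisfies.
(d) Not entailed — Bea snapped the pencil, not the cabinet; the cabinet belongs to the unlocking event.
(e) Entailed — under negation, adding a further restriction is entailed: if no such unlocking event occurred, none occurred for a neighbor either.

(c), (e)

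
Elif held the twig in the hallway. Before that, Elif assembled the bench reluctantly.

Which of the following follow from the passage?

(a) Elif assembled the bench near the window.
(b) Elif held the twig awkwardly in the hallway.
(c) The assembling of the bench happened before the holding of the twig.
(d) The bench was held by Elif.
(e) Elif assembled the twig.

(a) Not entailed — 'near the window' adds information not in the original event.
(b) Not entailed — 'awkwardly' adds information not in the original event.
(c) Entailed — the narrative places the assembling before the holding.
(d) Not entailed — Elif held the twig, not the bench; the bench belongs to the assembling event.
(e) Not entailed — Elif assembled the bench, not the twig; the twig belongs to the holding event.

(c)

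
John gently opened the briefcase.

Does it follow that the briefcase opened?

yes

'John opened the briefcase' is the causative; it entails the inchoative 'the briefcase opened'.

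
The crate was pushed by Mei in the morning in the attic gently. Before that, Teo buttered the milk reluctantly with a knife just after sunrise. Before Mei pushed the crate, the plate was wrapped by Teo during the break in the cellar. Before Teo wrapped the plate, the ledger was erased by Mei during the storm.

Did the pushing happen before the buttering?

no

The narrative orders the buttering before the pushing.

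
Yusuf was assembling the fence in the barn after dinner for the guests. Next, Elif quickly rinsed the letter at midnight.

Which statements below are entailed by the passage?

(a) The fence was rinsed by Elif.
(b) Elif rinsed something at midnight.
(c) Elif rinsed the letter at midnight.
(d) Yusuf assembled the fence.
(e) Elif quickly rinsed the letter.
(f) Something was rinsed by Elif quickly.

(b), (c), (e), (f)

(a) Not entailed — Elif rinsed the letter, not the fence; the fence belongs to the assembling event.
(b) Entailed — this follows by dropping conjuncts from the rinsing event's description.
(c) Entailed — every conjunct here is already in the original rinsing event.
(d) Not entailed — 'was assembling' is progressive on an accomplishment; it does not entail the completed 'assembled'.
(e) Entailed — this follows by dropping conjuncts from the rinsing event's description.
(f) Entailed — the original entails any weakening of itself; this just drops 'at midnight' and generalizes the patient.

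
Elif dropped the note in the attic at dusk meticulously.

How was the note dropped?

'meticulously' marks the manner of the dropping event.

meticulously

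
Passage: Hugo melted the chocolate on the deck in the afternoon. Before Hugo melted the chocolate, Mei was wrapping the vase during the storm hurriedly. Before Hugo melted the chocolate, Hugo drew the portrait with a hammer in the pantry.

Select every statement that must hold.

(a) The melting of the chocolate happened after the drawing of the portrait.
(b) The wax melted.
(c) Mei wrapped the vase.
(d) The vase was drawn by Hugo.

(a) Entailed — the narrative places the drawing before the melting.
(b) Not entailed — the chocolate is what melted, not the wax.
(c) Not entailed — 'was wrapping' is progressive on an accomplishment; it does not entail the completed 'wrapped'.
(d) Not entailed — Hugo drew the portrait, not the vase; the vase belongs to the wrapping event.

(a)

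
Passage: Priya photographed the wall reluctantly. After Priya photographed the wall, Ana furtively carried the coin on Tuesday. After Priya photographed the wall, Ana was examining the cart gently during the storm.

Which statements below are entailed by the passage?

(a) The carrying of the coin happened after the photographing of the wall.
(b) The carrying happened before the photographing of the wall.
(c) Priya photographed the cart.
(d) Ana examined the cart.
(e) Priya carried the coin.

(a), (d)

(a) Entailed — the narrative places the photographing before the carrying.
(b) Not entailed — the narrative places the photographing before the carrying, not after.
(c) Not entailed — Priya photographed the wall, not the cart; the cart belongs to the examining event.
(d) Entailed — 'examine' is an activity; 'was examining' entails that some examining happened, so 'examined' holds.
(e) Not entailed — the passage has Ana carrying the coin, not Priya.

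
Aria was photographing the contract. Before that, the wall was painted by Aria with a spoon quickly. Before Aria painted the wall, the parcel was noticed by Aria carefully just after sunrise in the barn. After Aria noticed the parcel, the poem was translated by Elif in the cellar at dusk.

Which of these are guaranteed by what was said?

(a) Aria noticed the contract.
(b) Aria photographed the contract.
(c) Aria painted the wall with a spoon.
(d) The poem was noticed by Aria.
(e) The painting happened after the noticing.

(a) Not entailed — Aria noticed the parcel, not the contract; the contract belongs to the photographing event.
(b) Not entailed — 'was photographing' is progressive on an accomplishment; it does not entail the completed 'photographed'.
(c) Entailed — dropping 'quickly' leaves a sub-description the original still satisfies.
(d) Not entailed — Aria noticed the parcel, not the poem; the poem belongs to the translating event.
(e) Entailed — the narrative places the noticing before the painting.

(c), (e)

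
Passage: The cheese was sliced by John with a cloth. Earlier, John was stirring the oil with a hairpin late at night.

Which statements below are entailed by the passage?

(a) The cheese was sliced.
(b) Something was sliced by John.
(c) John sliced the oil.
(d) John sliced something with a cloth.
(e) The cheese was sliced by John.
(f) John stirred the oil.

(a) Entailed — dropping 'with a cloth' and generalizing the agent leaves a sub-description the original still satisfies.
(b) Entailed — this follows by dropping conjuncts from the slicing event's description.
(c) Not entailed — John sliced the cheese, not the oil; the oil belongs to the stirring event.
(d) Entailed — generalizing the patient leaves a sub-description the original still satisfies.
(e) Entailed — dropping 'with a cloth' leaves a sub-description the original still satisfies.
(f) Entailed — 'stir' is an activity; 'was stirring' entails that some stirring happened, so 'stirred' holds.

(a), (b), (d), (e), (f)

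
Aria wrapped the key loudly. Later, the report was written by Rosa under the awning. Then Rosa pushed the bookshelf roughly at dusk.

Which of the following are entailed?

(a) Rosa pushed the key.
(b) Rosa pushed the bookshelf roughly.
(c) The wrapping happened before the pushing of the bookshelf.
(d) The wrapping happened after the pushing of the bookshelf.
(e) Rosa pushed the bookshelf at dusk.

(a) Not entailed — Rosa pushed the bookshelf, not the key; the key belongs to the wrapping event.
(b) Entailed — every conjunct here is already in the original pushing event.
(c) Entailed — the narrative places the wrapping before the pushing.
(d) Not entailed — the narrative places the wrapping before the pushing, not after.
(e) Entailed — this follows by dropping conjuncts from the pushing event's description.

(b), (c), (e)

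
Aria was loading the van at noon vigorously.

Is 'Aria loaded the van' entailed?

no

'was loading' is progressive; for an accomplishment like 'load the van', it doesn't entail completion.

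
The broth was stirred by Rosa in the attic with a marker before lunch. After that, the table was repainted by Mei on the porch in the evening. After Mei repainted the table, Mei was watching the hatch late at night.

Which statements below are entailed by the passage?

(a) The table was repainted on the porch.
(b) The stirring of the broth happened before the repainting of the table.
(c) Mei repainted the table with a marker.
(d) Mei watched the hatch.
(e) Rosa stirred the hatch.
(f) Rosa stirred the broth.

(a), (b), (d), (f)

(a) Entailed — dropping 'in the evening' and generalizing the agent leaves a sub-description the original still satisfies.
(b) Entailed — the narrative places the stirring before the repainting.
(c) Not entailed — 'with a marker' adds information not in the original event.
(d) Entailed — 'watch' is an activity; 'was watching' entails that some watching happened, so 'watched' holds.
(e) Not entailed — Rosa stirred the broth, not the hatch; the hatch belongs to the watching event.
(f) Entailed — dropping 'in the attic', 'before lunch', 'with a marker' leaves a sub-description the original still satisfies.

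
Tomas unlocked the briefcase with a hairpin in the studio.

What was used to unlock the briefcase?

a hairpin

'with a hairpin' marks the instrument of the unlocking event.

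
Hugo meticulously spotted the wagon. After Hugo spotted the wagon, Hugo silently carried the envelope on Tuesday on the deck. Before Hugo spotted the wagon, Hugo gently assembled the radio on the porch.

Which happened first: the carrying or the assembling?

the assembling

The connectives place the assembling before the carrying.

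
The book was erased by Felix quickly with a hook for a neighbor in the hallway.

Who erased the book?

Felix

'Felix' marks the agent of the erasing event.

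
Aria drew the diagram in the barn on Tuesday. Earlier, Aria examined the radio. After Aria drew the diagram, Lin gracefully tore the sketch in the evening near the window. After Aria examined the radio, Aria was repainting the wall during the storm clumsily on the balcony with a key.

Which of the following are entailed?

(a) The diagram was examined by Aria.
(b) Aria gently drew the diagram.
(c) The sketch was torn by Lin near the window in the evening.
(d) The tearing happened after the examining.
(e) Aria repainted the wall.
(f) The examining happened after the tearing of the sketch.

(c), (d)

(a) Not entailed — Aria examined the radio, not the diagram; the diagram belongs to the drawing event.
(b) Not entailed — 'gently' adds information not in the original event.
(c) Entailed — this follows by dropping conjuncts from the tearing event's description.
(d) Entailed — the narrative places the examining before the tearing.
(e) Not entailed — 'was repainting' is progressive on an accomplishment; it does not entail the completed 'repainted'.
(f) Not entailed — the narrative places the examining before the tearing, not after.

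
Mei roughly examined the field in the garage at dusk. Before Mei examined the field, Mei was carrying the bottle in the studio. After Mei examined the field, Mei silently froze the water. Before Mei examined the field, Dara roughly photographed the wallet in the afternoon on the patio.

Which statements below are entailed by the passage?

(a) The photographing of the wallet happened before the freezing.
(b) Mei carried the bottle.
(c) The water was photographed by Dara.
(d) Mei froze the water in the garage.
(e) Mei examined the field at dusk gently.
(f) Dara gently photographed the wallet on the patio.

(a), (b)

(a) Entailed — the narrative places the photographing before the freezing.
(b) Entailed — 'carry' is an activity; 'was carrying' entails that some carrying happened, so 'carried' holds.
(c) Not entailed — Dara photographed the wallet, not the water; the water belongs to the freezing event.
(d) Not entailed — 'in the garage' adds information not in the original event.
(e) Not entailed — 'gently' adds a manner not in (and inconsistent with) the original.
(f) Not entailed — 'gently' adds a manner not in (and inconsistent with) the original.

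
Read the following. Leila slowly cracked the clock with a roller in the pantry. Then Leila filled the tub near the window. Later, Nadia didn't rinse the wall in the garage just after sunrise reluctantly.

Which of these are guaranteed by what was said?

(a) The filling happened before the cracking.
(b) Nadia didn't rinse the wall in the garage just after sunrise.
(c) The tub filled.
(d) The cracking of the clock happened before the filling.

(c), (d)

(a) Not entailed — the narrative places the cracking before the filling, not after.
(b) Not entailed — dropping 'reluctantly' under negation is not valid — the original leaves open that Nadia rinsed the wall some other way.
(c) Entailed — 'Leila filled the tub' is causative; it entails the inchoative 'the tub filled'.
(d) Entailed — the narrative places the cracking before the filling.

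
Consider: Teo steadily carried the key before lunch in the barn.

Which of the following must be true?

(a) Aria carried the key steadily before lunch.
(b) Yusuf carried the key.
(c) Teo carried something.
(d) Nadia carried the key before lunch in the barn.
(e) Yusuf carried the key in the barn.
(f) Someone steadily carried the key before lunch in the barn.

(a) Not entailed — the passage has Teo carrying the key, not Aria.
(b) Not entailed — the passage has Teo carrying the key, not Yusuf.
(c) Entailed — the original entails any weakening of itself; this just drops 'in the barn', 'before lunch', 'steadily' and generalizes the patient.
(d) Not entailed — the passage has Teo carrying the key, not Nadia.
(e) Not entailed — the passage has Teo carrying the key, not Yusuf.
(f) Entailed — every conjunct here is already in the original carrying event.

(c), (f)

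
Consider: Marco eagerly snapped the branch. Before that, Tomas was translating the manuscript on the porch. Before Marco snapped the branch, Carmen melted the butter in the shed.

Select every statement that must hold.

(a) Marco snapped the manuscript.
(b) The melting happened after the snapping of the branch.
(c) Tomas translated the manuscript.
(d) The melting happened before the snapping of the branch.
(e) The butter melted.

(d), (e)

(a) Not entailed — Marco snapped the branch, not the manuscript; the manuscript belongs to the translating event.
(b) Not entailed — the narrative places the melting before the snapping, not after.
(c) Not entailed — 'was translating' is progressive on an accomplishment; it does not entail the completed 'translated'.
(d) Entailed — the narrative places the melting before the snapping.
(e) Entailed — 'Carmen melted the butter' is causative; it entails the inchoative 'the butter melted'.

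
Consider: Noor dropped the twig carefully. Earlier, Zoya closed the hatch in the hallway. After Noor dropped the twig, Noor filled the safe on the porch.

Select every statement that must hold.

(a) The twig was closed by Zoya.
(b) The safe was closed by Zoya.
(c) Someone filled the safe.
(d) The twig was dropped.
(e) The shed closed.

(c), (d)

(a) Not entailed — Zoya closed the hatch, not the twig; the twig belongs to the dropping event.
(b) Not entailed — Zoya closed the hatch, not the safe; the safe belongs to the filling event.
(c) Entailed — every conjunct here is already in the original filling event.
(d) Entailed — the original entails any weakening of itself; this just drops 'carefully' and generalizes the agent.
(e) Not entailed — the hatch is what closed, not the shed.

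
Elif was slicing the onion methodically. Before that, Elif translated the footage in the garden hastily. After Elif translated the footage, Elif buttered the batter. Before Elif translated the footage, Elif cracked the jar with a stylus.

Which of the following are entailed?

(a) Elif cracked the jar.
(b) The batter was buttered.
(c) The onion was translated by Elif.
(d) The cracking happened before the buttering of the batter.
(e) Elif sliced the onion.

(a) Entailed — the original entails any weakening of itself; this just drops 'with a stylus'.
(b) Entailed — every conjunct here is already in the original buttering event.
(c) Not entailed — Elif translated the footage, not the onion; the onion belongs to the slicing event.
(d) Entailed — the narrative places the cracking before the buttering.
(e) Not entailed — 'was slicing' is progressive on an accomplishment; it does not entail the completed 'sliced'.

(a), (b), (d)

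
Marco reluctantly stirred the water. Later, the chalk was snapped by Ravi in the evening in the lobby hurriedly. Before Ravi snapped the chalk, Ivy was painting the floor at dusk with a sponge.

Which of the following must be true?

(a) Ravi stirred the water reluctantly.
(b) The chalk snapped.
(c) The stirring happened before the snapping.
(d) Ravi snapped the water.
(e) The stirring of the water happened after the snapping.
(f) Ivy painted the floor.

(b), (c)

(a) Not entailed — the passage has Marco stirring the water, not Ravi.
(b) Entailed — 'Ravi snapped the chalk' is causative; it entails the inchoative 'the chalk snapped'.
(c) Entailed — the narrative places the stirring before the snapping.
(d) Not entailed — Ravi snapped the chalk, not the water; the water belongs to the stirring event.
(e) Not entailed — the narrative places the stirring before the snapping, not after.
(f) Not entailed — 'was painting' is progressive on an accomplishment; it does not entail the completed 'painted'.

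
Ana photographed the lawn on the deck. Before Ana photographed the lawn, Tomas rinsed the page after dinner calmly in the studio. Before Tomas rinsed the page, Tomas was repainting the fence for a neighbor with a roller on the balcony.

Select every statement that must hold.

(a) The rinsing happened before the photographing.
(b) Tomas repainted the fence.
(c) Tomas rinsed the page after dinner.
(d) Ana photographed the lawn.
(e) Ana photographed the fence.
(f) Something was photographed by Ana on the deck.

(a), (c), (d), (f)

(a) Entailed — the narrative places the rinsing before the photographing.
(b) Not entailed — 'was repainting' is progressive on an accomplishment; it does not entail the completed 'repainted'.
(c) Entailed — the original entails any weakening of itself; this just drops 'calmly', 'in the studio'.
(d) Entailed — the original entails any weakening of itself; this just drops 'on the deck'.
(e) Not entailed — Ana photographed the lawn, not the fence; the fence belongs to the repainting event.
(f) Entailed — this follows by dropping conjuncts from the photographing event's description.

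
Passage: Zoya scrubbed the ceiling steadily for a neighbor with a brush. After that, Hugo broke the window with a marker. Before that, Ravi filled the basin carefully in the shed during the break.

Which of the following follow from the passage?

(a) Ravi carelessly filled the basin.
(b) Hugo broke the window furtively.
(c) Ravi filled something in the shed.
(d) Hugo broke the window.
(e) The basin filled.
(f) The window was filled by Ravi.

(a) Not entailed — 'carelessly' adds a manner not in (and inconsistent with) the original.
(b) Not entailed — 'furtively' adds information not in the original event.
(c) Entailed — dropping 'during the break', 'carefully' and generalizing the patient leaves a sub-description the original still satisfies.
(d) Entailed — this follows by dropping conjuncts from the breaking event's description.
(e) Entailed — 'Ravi filled the basin' is causative; it entails the inchoative 'the basin filled'.
(f) Not entailed — Ravi filled the basin, not the window; the window belongs to the breaking event.

(c), (d), (e)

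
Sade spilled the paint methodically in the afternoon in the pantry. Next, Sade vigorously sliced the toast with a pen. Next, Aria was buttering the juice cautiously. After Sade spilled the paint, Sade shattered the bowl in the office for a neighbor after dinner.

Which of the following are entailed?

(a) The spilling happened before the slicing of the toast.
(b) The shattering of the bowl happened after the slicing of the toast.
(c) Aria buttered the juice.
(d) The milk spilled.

(a)

(a) Entailed — the narrative places the spilling before the slicing.
(b) Not entailed — the narrative doesn't order the slicing relative to the shattering.
(c) Not entailed — 'was buttering' is progressive on an accomplishment; it does not entail the completed 'buttered'.
(d) Not entailed — the paint is what spilled, not the milk.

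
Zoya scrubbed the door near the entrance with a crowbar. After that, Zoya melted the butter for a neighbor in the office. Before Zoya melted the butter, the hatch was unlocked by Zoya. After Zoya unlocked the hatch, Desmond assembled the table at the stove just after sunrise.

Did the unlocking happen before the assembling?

The narrative orders the unlocking before the assembling.

yes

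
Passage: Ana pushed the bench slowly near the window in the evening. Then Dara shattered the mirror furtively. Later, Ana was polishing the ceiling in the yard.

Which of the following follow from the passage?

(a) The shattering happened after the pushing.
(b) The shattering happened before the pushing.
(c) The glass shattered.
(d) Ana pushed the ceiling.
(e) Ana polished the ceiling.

(a) Entailed — the narrative places the pushing before the shattering.
(b) Not entailed — the narrative places the pushing before the shattering, not after.
(c) Not entailed — the mirror is what shattered, not the glass.
(d) Not entailed — Ana pushed the bench, not the ceiling; the ceiling belongs to the polishing event.
(e) Entailed — 'polish' is an activity; 'was polishing' entails that some polishing happened, so 'polished' holds.

(a), (e)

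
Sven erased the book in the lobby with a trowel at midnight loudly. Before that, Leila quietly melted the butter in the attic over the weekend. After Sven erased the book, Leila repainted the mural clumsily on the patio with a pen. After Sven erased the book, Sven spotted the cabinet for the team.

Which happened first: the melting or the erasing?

the melting

The connectives place the melting before the erasing.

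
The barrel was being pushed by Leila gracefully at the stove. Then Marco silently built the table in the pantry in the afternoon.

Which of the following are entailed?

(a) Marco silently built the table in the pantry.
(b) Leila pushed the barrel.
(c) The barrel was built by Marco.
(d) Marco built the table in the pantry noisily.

(a) Entailed — every conjunct here is already in the original building event.
(b) Entailed — 'push' is an activity; 'was pushing' entails that some pushing happened, so 'pushed' holds.
(c) Not entailed — Marco built the table, not the barrel; the barrel belongs to the pushing event.
(d) Not entailed — 'noisily' adds a manner not in (and inconsistent with) the original.

(a), (b)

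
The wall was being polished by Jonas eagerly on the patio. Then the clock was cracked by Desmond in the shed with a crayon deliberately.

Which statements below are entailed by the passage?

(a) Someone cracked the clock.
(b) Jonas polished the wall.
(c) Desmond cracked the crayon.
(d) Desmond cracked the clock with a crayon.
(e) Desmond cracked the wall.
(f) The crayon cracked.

(a), (b), (d)

(a) Entailed — this follows by dropping conjuncts from the cracking event's description.
(b) Entailed — 'polish' is an activity; 'was polishing' entails that some polishing happened, so 'polished' holds.
(c) Not entailed — the crayon is the instrument, not what was cracked.
(d) Entailed — dropping 'deliberately', 'in the shed' leaves a sub-description the original still satisfies.
(e) Not entailed — Desmond cracked the clock, not the wall; the wall belongs to the polishing event.
(f) Not entailed — the clock is what cracked, not the crayon.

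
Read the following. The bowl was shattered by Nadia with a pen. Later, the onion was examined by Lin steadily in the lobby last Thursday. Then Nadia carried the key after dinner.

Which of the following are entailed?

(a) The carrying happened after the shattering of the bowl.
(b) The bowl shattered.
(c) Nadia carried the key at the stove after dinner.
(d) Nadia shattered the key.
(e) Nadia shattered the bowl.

(a), (b), (e)

(a) Entailed — the narrative places the shattering before the carrying.
(b) Entailed — 'Nadia shattered the bowl' is causative; it entails the inchoative 'the bowl shattered'.
(c) Not entailed — 'at the stove' adds information not in the original event.
(d) Not entailed — Nadia shattered the bowl, not the key; the key belongs to the carrying event.
(e) Entailed — every conjunct here is already in the original shattering event.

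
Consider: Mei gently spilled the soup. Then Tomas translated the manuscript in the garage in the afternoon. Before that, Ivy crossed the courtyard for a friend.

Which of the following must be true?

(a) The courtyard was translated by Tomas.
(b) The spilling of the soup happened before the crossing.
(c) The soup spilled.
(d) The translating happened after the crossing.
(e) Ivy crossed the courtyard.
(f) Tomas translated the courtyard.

(a) Not entailed — Tomas translated the manuscript, not the courtyard; the courtyard belongs to the crossing event.
(b) Not entailed — the narrative doesn't order the spilling relative to the crossing.
(c) Entailed — 'Mei spilled the soup' is causative; it entails the inchoative 'the soup spilled'.
(d) Entailed — the narrative places the crossing before the translating.
(e) Entailed — every conjunct here is already in the original crossing event.
(f) Not entailed — Tomas translated the manuscript, not the courtyard; the courtyard belongs to the crossing event.

(c), (d), (e)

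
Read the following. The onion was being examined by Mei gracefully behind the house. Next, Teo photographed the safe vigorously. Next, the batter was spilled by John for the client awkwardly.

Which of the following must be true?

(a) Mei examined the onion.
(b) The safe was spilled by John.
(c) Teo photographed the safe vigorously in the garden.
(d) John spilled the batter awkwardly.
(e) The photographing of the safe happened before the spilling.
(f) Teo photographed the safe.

(a), (d), (e), (f)

(a) Entailed — 'examine' is an activity; 'was examining' entails that some examining happened, so 'examined' holds.
(b) Not entailed — John spilled the batter, not the safe; the safe belongs to the photographing event.
(c) Not entailed — 'in the garden' adds information not in the original event.
(d) Entailed — the original entails any weakening of itself; this just drops 'for the client'.
(e) Entailed — the narrative places the photographing before the spilling.
(f) Entailed — the original entails any weakening of itself; this just drops 'vigorously'.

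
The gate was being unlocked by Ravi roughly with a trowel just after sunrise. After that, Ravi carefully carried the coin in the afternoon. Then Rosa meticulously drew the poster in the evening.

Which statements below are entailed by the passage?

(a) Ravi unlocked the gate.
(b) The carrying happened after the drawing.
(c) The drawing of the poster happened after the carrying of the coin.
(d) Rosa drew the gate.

(c)

(a) Not entailed — 'was unlocking' is progressive on an accomplishment; it does not entail the completed 'unlocked'.
(b) Not entailed — the narrative places the carrying before the drawing, not after.
(c) Entailed — the narrative places the carrying before the drawing.
(d) Not entailed — Rosa drew the poster, not the gate; the gate belongs to the unlocking event.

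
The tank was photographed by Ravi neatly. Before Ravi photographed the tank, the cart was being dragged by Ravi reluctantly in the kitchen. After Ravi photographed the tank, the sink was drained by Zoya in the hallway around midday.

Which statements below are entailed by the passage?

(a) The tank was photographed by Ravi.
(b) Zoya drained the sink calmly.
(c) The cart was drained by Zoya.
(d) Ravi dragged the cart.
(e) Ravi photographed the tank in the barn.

(a), (d)

(a) Entailed — dropping 'neatly' leaves a sub-description the original still satisfies.
(b) Not entailed — 'calmly' adds information not in the original event.
(c) Not entailed — Zoya drained the sink, not the cart; the cart belongs to the dragging event.
(d) Entailed — 'drag' is an activity; 'was dragging' entails that some dragging happened, so 'dragged' holds.
(e) Not entailed — 'in the barn' adds information not in the original event.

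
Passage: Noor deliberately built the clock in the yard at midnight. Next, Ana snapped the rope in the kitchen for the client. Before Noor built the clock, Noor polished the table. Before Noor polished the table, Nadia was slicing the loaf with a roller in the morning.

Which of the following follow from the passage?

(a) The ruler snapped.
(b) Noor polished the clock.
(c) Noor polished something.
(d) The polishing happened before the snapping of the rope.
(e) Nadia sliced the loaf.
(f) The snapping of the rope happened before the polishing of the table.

(a) Not entailed — the rope is what snapped, not the ruler.
(b) Not entailed — Noor polished the table, not the clock; the clock belongs to the building event.
(c) Entailed — every conjunct here is already in the original polishing event.
(d) Entailed — the narrative places the polishing before the snapping.
(e) Not entailed — 'was slicing' is progressive on an accomplishment; it does not entail the completed 'sliced'.
(f) Not entailed — the narrative places the polishing before the snapping, not after.

(c), (d)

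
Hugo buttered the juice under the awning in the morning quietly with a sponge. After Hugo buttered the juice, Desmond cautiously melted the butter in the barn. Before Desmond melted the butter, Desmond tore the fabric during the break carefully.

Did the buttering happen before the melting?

The narrative orders the buttering before the melting.

yes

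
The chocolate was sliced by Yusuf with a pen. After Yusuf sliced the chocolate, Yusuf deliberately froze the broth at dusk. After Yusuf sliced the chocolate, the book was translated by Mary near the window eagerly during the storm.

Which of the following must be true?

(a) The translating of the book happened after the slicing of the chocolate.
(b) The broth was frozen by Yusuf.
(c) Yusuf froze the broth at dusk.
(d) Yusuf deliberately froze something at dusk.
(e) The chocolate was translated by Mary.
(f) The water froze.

(a), (b), (c), (d)

(a) Entailed — the narrative places the slicing before the translating.
(b) Entailed — the original entails any weakening of itself; this just drops 'at dusk', 'deliberately'.
(c) Entailed — dropping 'deliberately' leaves a sub-description the original still satisfies.
(d) Entailed — this follows by dropping conjuncts from the freezing event's description.
(e) Not entailed — Mary translated the book, not the chocolate; the chocolate belongs to the slicing event.
(f) Not entailed — the broth is what froze, not the water.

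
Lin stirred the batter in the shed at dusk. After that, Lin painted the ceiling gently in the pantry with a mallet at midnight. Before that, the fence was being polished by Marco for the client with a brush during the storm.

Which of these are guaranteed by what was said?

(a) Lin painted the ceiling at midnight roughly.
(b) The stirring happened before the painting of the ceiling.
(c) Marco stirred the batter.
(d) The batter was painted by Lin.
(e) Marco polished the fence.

(a) Not entailed — 'roughly' adds a manner not in (and inconsistent with) the original.
(b) Entailed — the narrative places the stirring before the painting.
(c) Not entailed — the passage has Lin stirring the batter, not Marco.
(d) Not entailed — Lin painted the ceiling, not the batter; the batter belongs to the stirring event.
(e) Entailed — 'polish' is an activity; 'was polishing' entails that some polishing happened, so 'polished' holds.

(b), (e)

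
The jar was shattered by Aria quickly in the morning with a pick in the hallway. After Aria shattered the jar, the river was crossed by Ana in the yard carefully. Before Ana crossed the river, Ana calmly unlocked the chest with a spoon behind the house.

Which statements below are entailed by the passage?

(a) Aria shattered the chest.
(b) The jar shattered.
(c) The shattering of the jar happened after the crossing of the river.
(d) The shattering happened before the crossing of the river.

(a) Not entailed — Aria shattered the jar, not the chest; the chest belongs to the unlocking event.
(b) Entailed — 'Aria shattered the jar' is causative; it entails the inchoative 'the jar shattered'.
(c) Not entailed — the narrative places the shattering before the crossing, not after.
(d) Entailed — the narrative places the shattering before the crossing.

(b), (d)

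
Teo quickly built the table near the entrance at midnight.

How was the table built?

quickly

'quickly' marks the manner of the building event.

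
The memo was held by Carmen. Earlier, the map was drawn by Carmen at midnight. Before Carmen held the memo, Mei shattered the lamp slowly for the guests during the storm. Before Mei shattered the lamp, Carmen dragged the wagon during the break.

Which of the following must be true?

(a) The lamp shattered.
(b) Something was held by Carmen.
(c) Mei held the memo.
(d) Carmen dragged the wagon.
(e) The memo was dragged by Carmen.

(a) Entailed — 'Mei shattered the lamp' is causative; it entails the inchoative 'the lamp shattered'.
(b) Entailed — the original entails any weakening of itself; this just generalizes the patient.
(c) Not entailed — the passage has Carmen holding the memo, not Mei.
(d) Entailed — every conjunct here is already in the original dragging event.
(e) Not entailed — Carmen dragged the wagon, not the memo; the memo belongs to the holding event.

(a), (b), (d)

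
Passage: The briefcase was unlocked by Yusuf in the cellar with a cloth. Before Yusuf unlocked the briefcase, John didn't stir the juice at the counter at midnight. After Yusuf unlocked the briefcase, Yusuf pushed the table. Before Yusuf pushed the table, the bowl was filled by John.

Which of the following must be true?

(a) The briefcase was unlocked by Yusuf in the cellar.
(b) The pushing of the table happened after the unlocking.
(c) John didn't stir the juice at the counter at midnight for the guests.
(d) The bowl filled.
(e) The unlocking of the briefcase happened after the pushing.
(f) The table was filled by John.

(a), (b), (c), (d)

(a) Entailed — the original entails any weakening of itself; this just drops 'with a cloth'.
(b) Entailed — the narrative places the unlocking before the pushing.
(c) Entailed — under negation, adding a further restriction is entailed: if no such stirring event occurred, none occurred for the guests either.
(d) Entailed — 'John filled the bowl' is causative; it entails the inchoative 'the bowl filled'.
(e) Not entailed — the narrative places the unlocking before the pushing, not after.
(f) Not entailed — John filled the bowl, not the table; the table belongs to the pushing event.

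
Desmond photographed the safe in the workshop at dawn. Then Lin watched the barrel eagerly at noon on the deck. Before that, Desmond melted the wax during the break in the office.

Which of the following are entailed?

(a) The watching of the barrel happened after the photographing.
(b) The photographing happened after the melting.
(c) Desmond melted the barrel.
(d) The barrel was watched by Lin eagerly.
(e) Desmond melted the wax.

(a), (d), (e)

(a) Entailed — the narrative places the photographing before the watching.
(b) Not entailed — the narrative doesn't order the melting relative to the photographing.
(c) Not entailed — Desmond melted the wax, not the barrel; the barrel belongs to the watching event.
(d) Entailed — every conjunct here is already in the original watching event.
(e) Entailed — this follows by dropping conjuncts from the melting event's description.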